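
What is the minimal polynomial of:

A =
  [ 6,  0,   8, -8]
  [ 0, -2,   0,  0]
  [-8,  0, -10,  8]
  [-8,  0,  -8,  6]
x^2 - 4*x - 12

The characteristic polynomial is χ_A(x) = (x - 6)*(x + 2)^3, so the eigenvalues are known. The minimal polynomial is
  m_A(x) = Π_λ (x − λ)^{k_λ}
where k_λ is the size of the *largest* Jordan block for λ (equivalently, the smallest k with (A − λI)^k v = 0 for every generalised eigenvector v of λ).

  λ = -2: largest Jordan block has size 1, contributing (x + 2)
  λ = 6: largest Jordan block has size 1, contributing (x − 6)

So m_A(x) = (x - 6)*(x + 2) = x^2 - 4*x - 12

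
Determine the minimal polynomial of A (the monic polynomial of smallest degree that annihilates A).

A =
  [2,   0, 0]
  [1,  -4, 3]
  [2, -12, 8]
x^2 - 4*x + 4

The characteristic polynomial is χ_A(x) = (x - 2)^3, so the eigenvalues are known. The minimal polynomial is
  m_A(x) = Π_λ (x − λ)^{k_λ}
where k_λ is the size of the *largest* Jordan block for λ (equivalently, the smallest k with (A − λI)^k v = 0 for every generalised eigenvector v of λ).

  λ = 2: largest Jordan block has size 2, contributing (x − 2)^2

So m_A(x) = (x - 2)^2 = x^2 - 4*x + 4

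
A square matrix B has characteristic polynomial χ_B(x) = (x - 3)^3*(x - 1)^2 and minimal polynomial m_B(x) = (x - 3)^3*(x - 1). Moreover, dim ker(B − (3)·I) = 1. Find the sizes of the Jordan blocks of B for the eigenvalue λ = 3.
Block sizes for λ = 3: [3]

Step 1 — from the characteristic polynomial, algebraic multiplicity of λ = 3 is 3. From dim ker(B − (3)·I) = 1, there are exactly 1 Jordan blocks for λ = 3.
Step 2 — from the minimal polynomial, the factor (x − 3)^3 tells us the largest block for λ = 3 has size 3.
Step 3 — with total size 3, 1 blocks, and largest block 3, the block sizes (in nonincreasing order) are [3].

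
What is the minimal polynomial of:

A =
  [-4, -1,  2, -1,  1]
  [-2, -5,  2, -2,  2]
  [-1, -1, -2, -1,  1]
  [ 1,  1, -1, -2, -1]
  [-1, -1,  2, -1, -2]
x^3 + 9*x^2 + 27*x + 27

The characteristic polynomial is χ_A(x) = (x + 3)^5, so the eigenvalues are known. The minimal polynomial is
  m_A(x) = Π_λ (x − λ)^{k_λ}
where k_λ is the size of the *largest* Jordan block for λ (equivalently, the smallest k with (A − λI)^k v = 0 for every generalised eigenvector v of λ).

  λ = -3: largest Jordan block has size 3, contributing (x + 3)^3

So m_A(x) = (x + 3)^3 = x^3 + 9*x^2 + 27*x + 27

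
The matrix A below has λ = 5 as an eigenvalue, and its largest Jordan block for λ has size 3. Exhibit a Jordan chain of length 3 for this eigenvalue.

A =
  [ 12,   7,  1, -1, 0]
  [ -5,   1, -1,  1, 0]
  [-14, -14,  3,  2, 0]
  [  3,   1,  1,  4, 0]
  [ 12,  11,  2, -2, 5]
A Jordan chain for λ = 5 of length 3:
v_1 = (-3, 2, 6, -1, -5)ᵀ
v_2 = (7, -5, -14, 3, 12)ᵀ
v_3 = (1, 0, 0, 0, 0)ᵀ

Let N = A − (5)·I. We want v_3 with N^3 v_3 = 0 but N^2 v_3 ≠ 0; then v_{j-1} := N · v_j for j = 3, …, 2.

Pick v_3 = (1, 0, 0, 0, 0)ᵀ.
Then v_2 = N · v_3 = (7, -5, -14, 3, 12)ᵀ.
Then v_1 = N · v_2 = (-3, 2, 6, -1, -5)ᵀ.

Sanity check: (A − (5)·I) v_1 = (0, 0, 0, 0, 0)ᵀ = 0. ✓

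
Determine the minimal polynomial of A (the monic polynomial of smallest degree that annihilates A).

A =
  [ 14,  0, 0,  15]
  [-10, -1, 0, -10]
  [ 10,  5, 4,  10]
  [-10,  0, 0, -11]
x^2 - 3*x - 4

The characteristic polynomial is χ_A(x) = (x - 4)^2*(x + 1)^2, so the eigenvalues are known. The minimal polynomial is
  m_A(x) = Π_λ (x − λ)^{k_λ}
where k_λ is the size of the *largest* Jordan block for λ (equivalently, the smallest k with (A − λI)^k v = 0 for every generalised eigenvector v of λ).

  λ = -1: largest Jordan block has size 1, contributing (x + 1)
  λ = 4: largest Jordan block has size 1, contributing (x − 4)

So m_A(x) = (x - 4)*(x + 1) = x^2 - 3*x - 4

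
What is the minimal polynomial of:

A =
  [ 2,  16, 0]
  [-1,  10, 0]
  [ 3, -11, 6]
x^3 - 18*x^2 + 108*x - 216

The characteristic polynomial is χ_A(x) = (x - 6)^3, so the eigenvalues are known. The minimal polynomial is
  m_A(x) = Π_λ (x − λ)^{k_λ}
where k_λ is the size of the *largest* Jordan block for λ (equivalently, the smallest k with (A − λI)^k v = 0 for every generalised eigenvector v of λ).

  λ = 6: largest Jordan block has size 3, contributing (x − 6)^3

So m_A(x) = (x - 6)^3 = x^3 - 18*x^2 + 108*x - 216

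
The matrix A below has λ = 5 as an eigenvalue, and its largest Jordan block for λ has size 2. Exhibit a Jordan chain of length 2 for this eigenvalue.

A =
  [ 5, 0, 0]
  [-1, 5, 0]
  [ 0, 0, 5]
A Jordan chain for λ = 5 of length 2:
v_1 = (0, -1, 0)ᵀ
v_2 = (1, 0, 0)ᵀ

Let N = A − (5)·I. We want v_2 with N^2 v_2 = 0 but N^1 v_2 ≠ 0; then v_{j-1} := N · v_j for j = 2, …, 2.

Pick v_2 = (1, 0, 0)ᵀ.
Then v_1 = N · v_2 = (0, -1, 0)ᵀ.

Sanity check: (A − (5)·I) v_1 = (0, 0, 0)ᵀ = 0. ✓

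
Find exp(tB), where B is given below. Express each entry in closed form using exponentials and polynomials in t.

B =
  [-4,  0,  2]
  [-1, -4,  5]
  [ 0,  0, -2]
e^{tB} =
  [exp(-4*t), 0, exp(-2*t) - exp(-4*t)]
  [-t*exp(-4*t), exp(-4*t), t*exp(-4*t) + 2*exp(-2*t) - 2*exp(-4*t)]
  [0, 0, exp(-2*t)]

Strategy: write B = P · J · P⁻¹ where J is a Jordan canonical form, so e^{tB} = P · e^{tJ} · P⁻¹, and e^{tJ} can be computed block-by-block.

B has Jordan form
J =
  [-4,  1,  0]
  [ 0, -4,  0]
  [ 0,  0, -2]
(up to reordering of blocks).

Per-block formulas:
  For a 2×2 Jordan block J_2(-4): exp(t · J_2(-4)) = e^(-4t)·(I + t·N), where N is the 2×2 nilpotent shift.
  For a 1×1 block at λ = -2: exp(t · [-2]) = [e^(-2t)].

After assembling e^{tJ} and conjugating by P, we get:

e^{tB} =
  [exp(-4*t), 0, exp(-2*t) - exp(-4*t)]
  [-t*exp(-4*t), exp(-4*t), t*exp(-4*t) + 2*exp(-2*t) - 2*exp(-4*t)]
  [0, 0, exp(-2*t)]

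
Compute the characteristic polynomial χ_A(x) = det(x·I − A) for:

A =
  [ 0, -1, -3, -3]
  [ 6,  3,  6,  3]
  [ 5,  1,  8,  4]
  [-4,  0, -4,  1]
x^4 - 12*x^3 + 54*x^2 - 108*x + 81

Expanding det(x·I − A) (e.g. by cofactor expansion or by noting that A is similar to its Jordan form J, which has the same characteristic polynomial as A) gives
  χ_A(x) = x^4 - 12*x^3 + 54*x^2 - 108*x + 81
which factors as (x - 3)^4. The eigenvalues (with algebraic multiplicities) are λ = 3 with multiplicity 4.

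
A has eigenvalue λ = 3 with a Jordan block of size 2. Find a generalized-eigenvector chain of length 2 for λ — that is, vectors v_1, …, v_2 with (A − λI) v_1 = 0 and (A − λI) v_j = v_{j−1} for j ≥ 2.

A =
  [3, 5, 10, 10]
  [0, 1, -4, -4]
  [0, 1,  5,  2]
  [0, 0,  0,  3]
A Jordan chain for λ = 3 of length 2:
v_1 = (5, -2, 1, 0)ᵀ
v_2 = (0, 1, 0, 0)ᵀ

Let N = A − (3)·I. We want v_2 with N^2 v_2 = 0 but N^1 v_2 ≠ 0; then v_{j-1} := N · v_j for j = 2, …, 2.

Pick v_2 = (0, 1, 0, 0)ᵀ.
Then v_1 = N · v_2 = (5, -2, 1, 0)ᵀ.

Sanity check: (A − (3)·I) v_1 = (0, 0, 0, 0)ᵀ = 0. ✓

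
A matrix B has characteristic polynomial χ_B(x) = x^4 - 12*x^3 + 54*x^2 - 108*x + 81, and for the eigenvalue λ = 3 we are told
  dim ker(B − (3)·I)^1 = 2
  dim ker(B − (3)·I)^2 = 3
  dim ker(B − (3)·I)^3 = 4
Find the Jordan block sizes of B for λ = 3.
Block sizes for λ = 3: [3, 1]

From the dimensions of kernels of powers, the number of Jordan blocks of size at least j is d_j − d_{j−1} where d_j = dim ker(N^j) (with d_0 = 0). Computing the differences gives [2, 1, 1].
The number of blocks of size exactly k is (#blocks of size ≥ k) − (#blocks of size ≥ k + 1), so the partition is: 1 block(s) of size 1, 1 block(s) of size 3.
In nonincreasing order the block sizes are [3, 1].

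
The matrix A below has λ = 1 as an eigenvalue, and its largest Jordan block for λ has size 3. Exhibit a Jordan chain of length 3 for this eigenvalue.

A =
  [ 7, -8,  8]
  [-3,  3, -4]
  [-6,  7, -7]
A Jordan chain for λ = 1 of length 3:
v_1 = (12, 0, -9)ᵀ
v_2 = (6, -3, -6)ᵀ
v_3 = (1, 0, 0)ᵀ

Let N = A − (1)·I. We want v_3 with N^3 v_3 = 0 but N^2 v_3 ≠ 0; then v_{j-1} := N · v_j for j = 3, …, 2.

Pick v_3 = (1, 0, 0)ᵀ.
Then v_2 = N · v_3 = (6, -3, -6)ᵀ.
Then v_1 = N · v_2 = (12, 0, -9)ᵀ.

Sanity check: (A − (1)·I) v_1 = (0, 0, 0)ᵀ = 0. ✓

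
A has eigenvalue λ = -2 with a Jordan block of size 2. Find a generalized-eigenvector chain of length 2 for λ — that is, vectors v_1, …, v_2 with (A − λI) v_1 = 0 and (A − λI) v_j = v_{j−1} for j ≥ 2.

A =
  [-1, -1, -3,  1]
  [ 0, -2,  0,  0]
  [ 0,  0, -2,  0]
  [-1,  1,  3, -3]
A Jordan chain for λ = -2 of length 2:
v_1 = (1, 0, 0, -1)ᵀ
v_2 = (1, 0, 0, 0)ᵀ

Let N = A − (-2)·I. We want v_2 with N^2 v_2 = 0 but N^1 v_2 ≠ 0; then v_{j-1} := N · v_j for j = 2, …, 2.

Pick v_2 = (1, 0, 0, 0)ᵀ.
Then v_1 = N · v_2 = (1, 0, 0, -1)ᵀ.

Sanity check: (A − (-2)·I) v_1 = (0, 0, 0, 0)ᵀ = 0. ✓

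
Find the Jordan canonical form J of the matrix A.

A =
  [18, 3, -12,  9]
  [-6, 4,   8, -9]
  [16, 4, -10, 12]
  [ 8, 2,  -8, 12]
J_3(6) ⊕ J_1(6)

The characteristic polynomial is
  det(x·I − A) = x^4 - 24*x^3 + 216*x^2 - 864*x + 1296 = (x - 6)^4

Eigenvalues and multiplicities (the geometric multiplicity of λ is n − rank(A − λI), which equals the number of Jordan blocks for λ):
  λ = 6: algebraic multiplicity = 4, geometric multiplicity = 2

Determining the block sizes for each eigenvalue:
  λ = 6: with am = 4 and gm = 2, the partition is not yet determined (e.g. several partitions of 4 into 2 parts exist). Let N = A − (6)·I. Computing rank(N^1) = 2, rank(N^2) = 1, rank(N^3) = 0; the number of blocks of size ≥ j is rank(N^{j−1}) − rank(N^j), giving [2, 1, 1]. So we have 1 block(s) of size 3, 1 block(s) of size 1 → block sizes [3, 1]

Assembling the blocks gives a Jordan form
J =
  [6, 1, 0, 0]
  [0, 6, 1, 0]
  [0, 0, 6, 0]
  [0, 0, 0, 6]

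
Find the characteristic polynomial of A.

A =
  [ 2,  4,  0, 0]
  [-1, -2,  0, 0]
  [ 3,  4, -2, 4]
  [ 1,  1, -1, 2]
x^4

Expanding det(x·I − A) (e.g. by cofactor expansion or by noting that A is similar to its Jordan form J, which has the same characteristic polynomial as A) gives
  χ_A(x) = x^4
which factors as x^4. The eigenvalues (with algebraic multiplicities) are λ = 0 with multiplicity 4.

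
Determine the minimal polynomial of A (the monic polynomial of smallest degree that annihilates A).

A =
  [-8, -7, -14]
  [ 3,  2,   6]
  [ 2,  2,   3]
x^2 + 2*x + 1

The characteristic polynomial is χ_A(x) = (x + 1)^3, so the eigenvalues are known. The minimal polynomial is
  m_A(x) = Π_λ (x − λ)^{k_λ}
where k_λ is the size of the *largest* Jordan block for λ (equivalently, the smallest k with (A − λI)^k v = 0 for every generalised eigenvector v of λ).

  λ = -1: largest Jordan block has size 2, contributing (x + 1)^2

So m_A(x) = (x + 1)^2 = x^2 + 2*x + 1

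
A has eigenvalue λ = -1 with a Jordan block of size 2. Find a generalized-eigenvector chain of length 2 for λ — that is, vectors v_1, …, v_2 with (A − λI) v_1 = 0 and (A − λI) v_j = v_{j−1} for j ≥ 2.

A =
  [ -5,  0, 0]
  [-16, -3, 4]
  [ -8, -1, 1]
A Jordan chain for λ = -1 of length 2:
v_1 = (0, -2, -1)ᵀ
v_2 = (0, 1, 0)ᵀ

Let N = A − (-1)·I. We want v_2 with N^2 v_2 = 0 but N^1 v_2 ≠ 0; then v_{j-1} := N · v_j for j = 2, …, 2.

Pick v_2 = (0, 1, 0)ᵀ.
Then v_1 = N · v_2 = (0, -2, -1)ᵀ.

Sanity check: (A − (-1)·I) v_1 = (0, 0, 0)ᵀ = 0. ✓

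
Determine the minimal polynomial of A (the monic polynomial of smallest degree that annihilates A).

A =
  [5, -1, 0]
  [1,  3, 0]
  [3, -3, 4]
x^2 - 8*x + 16

The characteristic polynomial is χ_A(x) = (x - 4)^3, so the eigenvalues are known. The minimal polynomial is
  m_A(x) = Π_λ (x − λ)^{k_λ}
where k_λ is the size of the *largest* Jordan block for λ (equivalently, the smallest k with (A − λI)^k v = 0 for every generalised eigenvector v of λ).

  λ = 4: largest Jordan block has size 2, contributing (x − 4)^2

So m_A(x) = (x - 4)^2 = x^2 - 8*x + 16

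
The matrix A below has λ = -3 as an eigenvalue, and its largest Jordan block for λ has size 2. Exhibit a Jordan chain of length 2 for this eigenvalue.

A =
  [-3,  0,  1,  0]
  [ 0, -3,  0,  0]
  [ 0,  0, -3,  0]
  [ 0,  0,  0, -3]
A Jordan chain for λ = -3 of length 2:
v_1 = (1, 0, 0, 0)ᵀ
v_2 = (0, 0, 1, 0)ᵀ

Let N = A − (-3)·I. We want v_2 with N^2 v_2 = 0 but N^1 v_2 ≠ 0; then v_{j-1} := N · v_j for j = 2, …, 2.

Pick v_2 = (0, 0, 1, 0)ᵀ.
Then v_1 = N · v_2 = (1, 0, 0, 0)ᵀ.

Sanity check: (A − (-3)·I) v_1 = (0, 0, 0, 0)ᵀ = 0. ✓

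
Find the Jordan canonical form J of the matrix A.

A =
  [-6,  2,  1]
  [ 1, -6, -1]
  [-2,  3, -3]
J_3(-5)

The characteristic polynomial is
  det(x·I − A) = x^3 + 15*x^2 + 75*x + 125 = (x + 5)^3

Eigenvalues and multiplicities (the geometric multiplicity of λ is n − rank(A − λI), which equals the number of Jordan blocks for λ):
  λ = -5: algebraic multiplicity = 3, geometric multiplicity = 1

Determining the block sizes for each eigenvalue:
  λ = -5: one block (gm = 1), so the single block has size am = 3 → block sizes [3]

Assembling the blocks gives a Jordan form
J =
  [-5,  1,  0]
  [ 0, -5,  1]
  [ 0,  0, -5]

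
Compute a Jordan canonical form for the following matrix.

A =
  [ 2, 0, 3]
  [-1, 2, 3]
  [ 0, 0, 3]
J_2(2) ⊕ J_1(3)

The characteristic polynomial is
  det(x·I − A) = x^3 - 7*x^2 + 16*x - 12 = (x - 3)*(x - 2)^2

Eigenvalues and multiplicities (the geometric multiplicity of λ is n − rank(A − λI), which equals the number of Jordan blocks for λ):
  λ = 2: algebraic multiplicity = 2, geometric multiplicity = 1
  λ = 3: algebraic multiplicity = 1, geometric multiplicity = 1

Determining the block sizes for each eigenvalue:
  λ = 2: one block (gm = 1), so the single block has size am = 2 → block sizes [2]
  λ = 3: one block (gm = 1), so the single block has size am = 1 → block sizes [1]

Assembling the blocks gives a Jordan form
J =
  [2, 1, 0]
  [0, 2, 0]
  [0, 0, 3]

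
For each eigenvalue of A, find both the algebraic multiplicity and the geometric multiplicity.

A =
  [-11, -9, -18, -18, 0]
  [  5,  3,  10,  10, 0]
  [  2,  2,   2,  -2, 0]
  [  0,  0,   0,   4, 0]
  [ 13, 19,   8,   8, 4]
λ = -2: alg = 3, geom = 2; λ = 4: alg = 2, geom = 2

Step 1 — factor the characteristic polynomial to read off the algebraic multiplicities:
  χ_A(x) = (x - 4)^2*(x + 2)^3

Step 2 — compute geometric multiplicities via the rank-nullity identity g(λ) = n − rank(A − λI):
  rank(A − (-2)·I) = 3, so dim ker(A − (-2)·I) = n − 3 = 2
  rank(A − (4)·I) = 3, so dim ker(A − (4)·I) = n − 3 = 2

Summary:
  λ = -2: algebraic multiplicity = 3, geometric multiplicity = 2
  λ = 4: algebraic multiplicity = 2, geometric multiplicity = 2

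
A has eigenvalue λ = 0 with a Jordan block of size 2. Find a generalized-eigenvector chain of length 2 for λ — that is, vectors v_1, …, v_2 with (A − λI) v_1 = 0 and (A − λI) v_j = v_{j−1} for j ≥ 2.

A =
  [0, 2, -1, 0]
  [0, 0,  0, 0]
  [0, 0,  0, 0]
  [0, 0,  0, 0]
A Jordan chain for λ = 0 of length 2:
v_1 = (2, 0, 0, 0)ᵀ
v_2 = (0, 1, 0, 0)ᵀ

Let N = A − (0)·I. We want v_2 with N^2 v_2 = 0 but N^1 v_2 ≠ 0; then v_{j-1} := N · v_j for j = 2, …, 2.

Pick v_2 = (0, 1, 0, 0)ᵀ.
Then v_1 = N · v_2 = (2, 0, 0, 0)ᵀ.

Sanity check: (A − (0)·I) v_1 = (0, 0, 0, 0)ᵀ = 0. ✓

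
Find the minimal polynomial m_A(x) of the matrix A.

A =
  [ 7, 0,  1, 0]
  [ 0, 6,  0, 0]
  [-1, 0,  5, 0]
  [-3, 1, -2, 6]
x^3 - 18*x^2 + 108*x - 216

The characteristic polynomial is χ_A(x) = (x - 6)^4, so the eigenvalues are known. The minimal polynomial is
  m_A(x) = Π_λ (x − λ)^{k_λ}
where k_λ is the size of the *largest* Jordan block for λ (equivalently, the smallest k with (A − λI)^k v = 0 for every generalised eigenvector v of λ).

  λ = 6: largest Jordan block has size 3, contributing (x − 6)^3

So m_A(x) = (x - 6)^3 = x^3 - 18*x^2 + 108*x - 216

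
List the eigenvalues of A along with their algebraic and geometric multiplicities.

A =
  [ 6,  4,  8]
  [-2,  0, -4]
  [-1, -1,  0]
λ = 2: alg = 3, geom = 2

Step 1 — factor the characteristic polynomial to read off the algebraic multiplicities:
  χ_A(x) = (x - 2)^3

Step 2 — compute geometric multiplicities via the rank-nullity identity g(λ) = n − rank(A − λI):
  rank(A − (2)·I) = 1, so dim ker(A − (2)·I) = n − 1 = 2

Summary:
  λ = 2: algebraic multiplicity = 3, geometric multiplicity = 2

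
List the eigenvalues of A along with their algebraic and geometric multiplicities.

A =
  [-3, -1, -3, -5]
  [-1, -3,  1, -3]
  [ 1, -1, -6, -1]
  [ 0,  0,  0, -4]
λ = -4: alg = 4, geom = 2

Step 1 — factor the characteristic polynomial to read off the algebraic multiplicities:
  χ_A(x) = (x + 4)^4

Step 2 — compute geometric multiplicities via the rank-nullity identity g(λ) = n − rank(A − λI):
  rank(A − (-4)·I) = 2, so dim ker(A − (-4)·I) = n − 2 = 2

Summary:
  λ = -4: algebraic multiplicity = 4, geometric multiplicity = 2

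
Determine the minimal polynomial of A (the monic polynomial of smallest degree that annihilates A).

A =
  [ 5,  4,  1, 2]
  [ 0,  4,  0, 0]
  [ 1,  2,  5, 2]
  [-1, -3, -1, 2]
x^2 - 8*x + 16

The characteristic polynomial is χ_A(x) = (x - 4)^4, so the eigenvalues are known. The minimal polynomial is
  m_A(x) = Π_λ (x − λ)^{k_λ}
where k_λ is the size of the *largest* Jordan block for λ (equivalently, the smallest k with (A − λI)^k v = 0 for every generalised eigenvector v of λ).

  λ = 4: largest Jordan block has size 2, contributing (x − 4)^2

So m_A(x) = (x - 4)^2 = x^2 - 8*x + 16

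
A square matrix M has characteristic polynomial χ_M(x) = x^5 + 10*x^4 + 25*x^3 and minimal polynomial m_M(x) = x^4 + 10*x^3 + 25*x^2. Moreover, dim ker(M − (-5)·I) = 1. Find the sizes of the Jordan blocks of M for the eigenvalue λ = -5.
Block sizes for λ = -5: [2]

Step 1 — from the characteristic polynomial, algebraic multiplicity of λ = -5 is 2. From dim ker(M − (-5)·I) = 1, there are exactly 1 Jordan blocks for λ = -5.
Step 2 — from the minimal polynomial, the factor (x + 5)^2 tells us the largest block for λ = -5 has size 2.
Step 3 — with total size 2, 1 blocks, and largest block 2, the block sizes (in nonincreasing order) are [2].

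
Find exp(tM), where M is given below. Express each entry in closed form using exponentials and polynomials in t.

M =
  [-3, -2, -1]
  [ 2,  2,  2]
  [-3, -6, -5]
e^{tM} =
  [-t*exp(-2*t) + exp(-2*t), -2*t*exp(-2*t), -t*exp(-2*t)]
  [2*t*exp(-2*t), 4*t*exp(-2*t) + exp(-2*t), 2*t*exp(-2*t)]
  [-3*t*exp(-2*t), -6*t*exp(-2*t), -3*t*exp(-2*t) + exp(-2*t)]

Strategy: write M = P · J · P⁻¹ where J is a Jordan canonical form, so e^{tM} = P · e^{tJ} · P⁻¹, and e^{tJ} can be computed block-by-block.

M has Jordan form
J =
  [-2,  1,  0]
  [ 0, -2,  0]
  [ 0,  0, -2]
(up to reordering of blocks).

Per-block formulas:
  For a 1×1 block at λ = -2: exp(t · [-2]) = [e^(-2t)].
  For a 2×2 Jordan block J_2(-2): exp(t · J_2(-2)) = e^(-2t)·(I + t·N), where N is the 2×2 nilpotent shift.

After assembling e^{tJ} and conjugating by P, we get:

e^{tM} =
  [-t*exp(-2*t) + exp(-2*t), -2*t*exp(-2*t), -t*exp(-2*t)]
  [2*t*exp(-2*t), 4*t*exp(-2*t) + exp(-2*t), 2*t*exp(-2*t)]
  [-3*t*exp(-2*t), -6*t*exp(-2*t), -3*t*exp(-2*t) + exp(-2*t)]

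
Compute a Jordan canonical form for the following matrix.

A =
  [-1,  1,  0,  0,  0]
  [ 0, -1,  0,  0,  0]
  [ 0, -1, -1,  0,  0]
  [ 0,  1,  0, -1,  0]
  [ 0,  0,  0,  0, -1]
J_2(-1) ⊕ J_1(-1) ⊕ J_1(-1) ⊕ J_1(-1)

The characteristic polynomial is
  det(x·I − A) = x^5 + 5*x^4 + 10*x^3 + 10*x^2 + 5*x + 1 = (x + 1)^5

Eigenvalues and multiplicities (the geometric multiplicity of λ is n − rank(A − λI), which equals the number of Jordan blocks for λ):
  λ = -1: algebraic multiplicity = 5, geometric multiplicity = 4

Determining the block sizes for each eigenvalue:
  λ = -1: 4 blocks summing to 5 forces exactly one block of size 2 and the rest size 1 → block sizes [2, 1, 1, 1]

Assembling the blocks gives a Jordan form
J =
  [-1,  1,  0,  0,  0]
  [ 0, -1,  0,  0,  0]
  [ 0,  0, -1,  0,  0]
  [ 0,  0,  0, -1,  0]
  [ 0,  0,  0,  0, -1]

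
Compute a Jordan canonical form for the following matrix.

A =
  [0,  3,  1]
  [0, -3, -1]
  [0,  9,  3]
J_2(0) ⊕ J_1(0)

The characteristic polynomial is
  det(x·I − A) = x^3

Eigenvalues and multiplicities (the geometric multiplicity of λ is n − rank(A − λI), which equals the number of Jordan blocks for λ):
  λ = 0: algebraic multiplicity = 3, geometric multiplicity = 2

Determining the block sizes for each eigenvalue:
  λ = 0: 2 blocks summing to 3 forces exactly one block of size 2 and the rest size 1 → block sizes [2, 1]

Assembling the blocks gives a Jordan form
J =
  [0, 1, 0]
  [0, 0, 0]
  [0, 0, 0]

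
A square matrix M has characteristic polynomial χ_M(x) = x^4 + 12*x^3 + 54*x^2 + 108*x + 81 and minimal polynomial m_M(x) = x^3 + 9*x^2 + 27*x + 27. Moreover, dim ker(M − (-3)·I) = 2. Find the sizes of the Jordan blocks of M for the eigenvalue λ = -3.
Block sizes for λ = -3: [3, 1]

Step 1 — from the characteristic polynomial, algebraic multiplicity of λ = -3 is 4. From dim ker(M − (-3)·I) = 2, there are exactly 2 Jordan blocks for λ = -3.
Step 2 — from the minimal polynomial, the factor (x + 3)^3 tells us the largest block for λ = -3 has size 3.
Step 3 — with total size 4, 2 blocks, and largest block 3, the block sizes (in nonincreasing order) are [3, 1].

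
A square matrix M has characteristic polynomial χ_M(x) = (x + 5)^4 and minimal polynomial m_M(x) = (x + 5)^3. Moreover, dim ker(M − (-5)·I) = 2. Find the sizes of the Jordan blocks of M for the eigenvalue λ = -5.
Block sizes for λ = -5: [3, 1]

Step 1 — from the characteristic polynomial, algebraic multiplicity of λ = -5 is 4. From dim ker(M − (-5)·I) = 2, there are exactly 2 Jordan blocks for λ = -5.
Step 2 — from the minimal polynomial, the factor (x + 5)^3 tells us the largest block for λ = -5 has size 3.
Step 3 — with total size 4, 2 blocks, and largest block 3, the block sizes (in nonincreasing order) are [3, 1].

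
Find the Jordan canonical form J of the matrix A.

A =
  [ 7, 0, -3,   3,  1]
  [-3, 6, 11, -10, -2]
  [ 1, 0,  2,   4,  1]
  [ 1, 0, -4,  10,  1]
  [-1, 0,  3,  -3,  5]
J_3(6) ⊕ J_2(6)

The characteristic polynomial is
  det(x·I − A) = x^5 - 30*x^4 + 360*x^3 - 2160*x^2 + 6480*x - 7776 = (x - 6)^5

Eigenvalues and multiplicities (the geometric multiplicity of λ is n − rank(A − λI), which equals the number of Jordan blocks for λ):
  λ = 6: algebraic multiplicity = 5, geometric multiplicity = 2

Determining the block sizes for each eigenvalue:
  λ = 6: with am = 5 and gm = 2, the partition is not yet determined (e.g. several partitions of 5 into 2 parts exist). Let N = A − (6)·I. Computing rank(N^1) = 3, rank(N^2) = 1, rank(N^3) = 0; the number of blocks of size ≥ j is rank(N^{j−1}) − rank(N^j), giving [2, 2, 1]. So we have 1 block(s) of size 3, 1 block(s) of size 2 → block sizes [3, 2]

Assembling the blocks gives a Jordan form
J =
  [6, 1, 0, 0, 0]
  [0, 6, 1, 0, 0]
  [0, 0, 6, 0, 0]
  [0, 0, 0, 6, 1]
  [0, 0, 0, 0, 6]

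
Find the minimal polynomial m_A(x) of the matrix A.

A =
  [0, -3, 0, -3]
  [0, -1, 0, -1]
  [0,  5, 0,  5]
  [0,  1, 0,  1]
x^2

The characteristic polynomial is χ_A(x) = x^4, so the eigenvalues are known. The minimal polynomial is
  m_A(x) = Π_λ (x − λ)^{k_λ}
where k_λ is the size of the *largest* Jordan block for λ (equivalently, the smallest k with (A − λI)^k v = 0 for every generalised eigenvector v of λ).

  λ = 0: largest Jordan block has size 2, contributing (x − 0)^2

So m_A(x) = x^2 = x^2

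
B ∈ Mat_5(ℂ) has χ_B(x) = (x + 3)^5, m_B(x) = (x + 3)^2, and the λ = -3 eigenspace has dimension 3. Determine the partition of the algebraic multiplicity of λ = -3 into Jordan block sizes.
Block sizes for λ = -3: [2, 2, 1]

Step 1 — from the characteristic polynomial, algebraic multiplicity of λ = -3 is 5. From dim ker(B − (-3)·I) = 3, there are exactly 3 Jordan blocks for λ = -3.
Step 2 — from the minimal polynomial, the factor (x + 3)^2 tells us the largest block for λ = -3 has size 2.
Step 3 — with total size 5, 3 blocks, and largest block 2, the block sizes (in nonincreasing order) are [2, 2, 1].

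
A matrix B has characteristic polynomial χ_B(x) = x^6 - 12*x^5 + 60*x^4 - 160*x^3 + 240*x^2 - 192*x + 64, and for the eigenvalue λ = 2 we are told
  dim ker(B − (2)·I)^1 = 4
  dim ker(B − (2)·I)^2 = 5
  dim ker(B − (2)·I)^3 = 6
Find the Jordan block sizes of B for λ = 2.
Block sizes for λ = 2: [3, 1, 1, 1]

From the dimensions of kernels of powers, the number of Jordan blocks of size at least j is d_j − d_{j−1} where d_j = dim ker(N^j) (with d_0 = 0). Computing the differences gives [4, 1, 1].
The number of blocks of size exactly k is (#blocks of size ≥ k) − (#blocks of size ≥ k + 1), so the partition is: 3 block(s) of size 1, 1 block(s) of size 3.
In nonincreasing order the block sizes are [3, 1, 1, 1].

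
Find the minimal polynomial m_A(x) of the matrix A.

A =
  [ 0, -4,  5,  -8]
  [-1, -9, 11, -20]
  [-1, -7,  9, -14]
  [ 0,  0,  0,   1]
x^3 - 3*x + 2

The characteristic polynomial is χ_A(x) = (x - 1)^3*(x + 2), so the eigenvalues are known. The minimal polynomial is
  m_A(x) = Π_λ (x − λ)^{k_λ}
where k_λ is the size of the *largest* Jordan block for λ (equivalently, the smallest k with (A − λI)^k v = 0 for every generalised eigenvector v of λ).

  λ = -2: largest Jordan block has size 1, contributing (x + 2)
  λ = 1: largest Jordan block has size 2, contributing (x − 1)^2

So m_A(x) = (x - 1)^2*(x + 2) = x^3 - 3*x + 2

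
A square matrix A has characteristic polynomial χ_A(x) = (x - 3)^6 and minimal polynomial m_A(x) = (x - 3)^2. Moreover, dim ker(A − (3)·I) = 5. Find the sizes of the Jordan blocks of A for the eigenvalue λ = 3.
Block sizes for λ = 3: [2, 1, 1, 1, 1]

Step 1 — from the characteristic polynomial, algebraic multiplicity of λ = 3 is 6. From dim ker(A − (3)·I) = 5, there are exactly 5 Jordan blocks for λ = 3.
Step 2 — from the minimal polynomial, the factor (x − 3)^2 tells us the largest block for λ = 3 has size 2.
Step 3 — with total size 6, 5 blocks, and largest block 2, the block sizes (in nonincreasing order) are [2, 1, 1, 1, 1].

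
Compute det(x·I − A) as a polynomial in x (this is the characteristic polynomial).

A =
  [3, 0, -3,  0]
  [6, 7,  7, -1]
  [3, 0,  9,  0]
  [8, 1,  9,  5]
x^4 - 24*x^3 + 216*x^2 - 864*x + 1296

Expanding det(x·I − A) (e.g. by cofactor expansion or by noting that A is similar to its Jordan form J, which has the same characteristic polynomial as A) gives
  χ_A(x) = x^4 - 24*x^3 + 216*x^2 - 864*x + 1296
which factors as (x - 6)^4. The eigenvalues (with algebraic multiplicities) are λ = 6 with multiplicity 4.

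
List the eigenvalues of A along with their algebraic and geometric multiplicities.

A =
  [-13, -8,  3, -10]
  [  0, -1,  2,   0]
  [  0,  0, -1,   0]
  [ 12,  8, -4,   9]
λ = -3: alg = 1, geom = 1; λ = -1: alg = 3, geom = 2

Step 1 — factor the characteristic polynomial to read off the algebraic multiplicities:
  χ_A(x) = (x + 1)^3*(x + 3)

Step 2 — compute geometric multiplicities via the rank-nullity identity g(λ) = n − rank(A − λI):
  rank(A − (-3)·I) = 3, so dim ker(A − (-3)·I) = n − 3 = 1
  rank(A − (-1)·I) = 2, so dim ker(A − (-1)·I) = n − 2 = 2

Summary:
  λ = -3: algebraic multiplicity = 1, geometric multiplicity = 1
  λ = -1: algebraic multiplicity = 3, geometric multiplicity = 2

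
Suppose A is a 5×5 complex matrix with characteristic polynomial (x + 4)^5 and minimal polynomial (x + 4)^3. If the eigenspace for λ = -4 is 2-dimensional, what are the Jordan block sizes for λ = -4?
Block sizes for λ = -4: [3, 2]

Step 1 — from the characteristic polynomial, algebraic multiplicity of λ = -4 is 5. From dim ker(A − (-4)·I) = 2, there are exactly 2 Jordan blocks for λ = -4.
Step 2 — from the minimal polynomial, the factor (x + 4)^3 tells us the largest block for λ = -4 has size 3.
Step 3 — with total size 5, 2 blocks, and largest block 3, the block sizes (in nonincreasing order) are [3, 2].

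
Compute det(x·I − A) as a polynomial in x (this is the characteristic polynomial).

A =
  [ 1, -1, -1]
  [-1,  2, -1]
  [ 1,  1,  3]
x^3 - 6*x^2 + 12*x - 8

Expanding det(x·I − A) (e.g. by cofactor expansion or by noting that A is similar to its Jordan form J, which has the same characteristic polynomial as A) gives
  χ_A(x) = x^3 - 6*x^2 + 12*x - 8
which factors as (x - 2)^3. The eigenvalues (with algebraic multiplicities) are λ = 2 with multiplicity 3.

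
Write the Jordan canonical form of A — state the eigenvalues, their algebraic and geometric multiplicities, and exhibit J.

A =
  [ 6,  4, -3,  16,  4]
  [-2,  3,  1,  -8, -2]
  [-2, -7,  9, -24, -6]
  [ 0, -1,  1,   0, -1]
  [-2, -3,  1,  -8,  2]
J_3(4) ⊕ J_2(4)

The characteristic polynomial is
  det(x·I − A) = x^5 - 20*x^4 + 160*x^3 - 640*x^2 + 1280*x - 1024 = (x - 4)^5

Eigenvalues and multiplicities (the geometric multiplicity of λ is n − rank(A − λI), which equals the number of Jordan blocks for λ):
  λ = 4: algebraic multiplicity = 5, geometric multiplicity = 2

Determining the block sizes for each eigenvalue:
  λ = 4: with am = 5 and gm = 2, the partition is not yet determined (e.g. several partitions of 5 into 2 parts exist). Let N = A − (4)·I. Computing rank(N^1) = 3, rank(N^2) = 1, rank(N^3) = 0; the number of blocks of size ≥ j is rank(N^{j−1}) − rank(N^j), giving [2, 2, 1]. So we have 1 block(s) of size 3, 1 block(s) of size 2 → block sizes [3, 2]

Assembling the blocks gives a Jordan form
J =
  [4, 1, 0, 0, 0]
  [0, 4, 1, 0, 0]
  [0, 0, 4, 0, 0]
  [0, 0, 0, 4, 1]
  [0, 0, 0, 0, 4]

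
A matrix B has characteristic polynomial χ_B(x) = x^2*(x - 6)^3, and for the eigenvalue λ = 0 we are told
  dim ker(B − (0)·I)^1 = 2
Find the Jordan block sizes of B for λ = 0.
Block sizes for λ = 0: [1, 1]

From the dimensions of kernels of powers, the number of Jordan blocks of size at least j is d_j − d_{j−1} where d_j = dim ker(N^j) (with d_0 = 0). Computing the differences gives [2].
The number of blocks of size exactly k is (#blocks of size ≥ k) − (#blocks of size ≥ k + 1), so the partition is: 2 block(s) of size 1.
In nonincreasing order the block sizes are [1, 1].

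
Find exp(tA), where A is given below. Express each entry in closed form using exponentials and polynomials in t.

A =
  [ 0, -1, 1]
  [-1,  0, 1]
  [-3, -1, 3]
e^{tA} =
  [-t^2*exp(t)/2 - t*exp(t) + exp(t), t^2*exp(t)/2 - t*exp(t), t*exp(t)]
  [-t^2*exp(t)/2 - t*exp(t), t^2*exp(t)/2 - t*exp(t) + exp(t), t*exp(t)]
  [-t^2*exp(t) - 3*t*exp(t), t^2*exp(t) - t*exp(t), 2*t*exp(t) + exp(t)]

Strategy: write A = P · J · P⁻¹ where J is a Jordan canonical form, so e^{tA} = P · e^{tJ} · P⁻¹, and e^{tJ} can be computed block-by-block.

A has Jordan form
J =
  [1, 1, 0]
  [0, 1, 1]
  [0, 0, 1]
(up to reordering of blocks).

Per-block formulas:
  For a 3×3 Jordan block J_3(1): exp(t · J_3(1)) = e^(1t)·(I + t·N + (t^2/2)·N^2), where N is the 3×3 nilpotent shift.

After assembling e^{tJ} and conjugating by P, we get:

e^{tA} =
  [-t^2*exp(t)/2 - t*exp(t) + exp(t), t^2*exp(t)/2 - t*exp(t), t*exp(t)]
  [-t^2*exp(t)/2 - t*exp(t), t^2*exp(t)/2 - t*exp(t) + exp(t), t*exp(t)]
  [-t^2*exp(t) - 3*t*exp(t), t^2*exp(t) - t*exp(t), 2*t*exp(t) + exp(t)]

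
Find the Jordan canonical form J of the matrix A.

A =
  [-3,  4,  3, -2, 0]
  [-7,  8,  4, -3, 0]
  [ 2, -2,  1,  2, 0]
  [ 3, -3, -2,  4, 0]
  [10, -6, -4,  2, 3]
J_1(1) ⊕ J_3(3) ⊕ J_1(3)

The characteristic polynomial is
  det(x·I − A) = x^5 - 13*x^4 + 66*x^3 - 162*x^2 + 189*x - 81 = (x - 3)^4*(x - 1)

Eigenvalues and multiplicities (the geometric multiplicity of λ is n − rank(A − λI), which equals the number of Jordan blocks for λ):
  λ = 1: algebraic multiplicity = 1, geometric multiplicity = 1
  λ = 3: algebraic multiplicity = 4, geometric multiplicity = 2

Determining the block sizes for each eigenvalue:
  λ = 1: one block (gm = 1), so the single block has size am = 1 → block sizes [1]
  λ = 3: with am = 4 and gm = 2, the partition is not yet determined (e.g. several partitions of 4 into 2 parts exist). Let N = A − (3)·I. Computing rank(N^1) = 3, rank(N^2) = 2, rank(N^3) = 1; the number of blocks of size ≥ j is rank(N^{j−1}) − rank(N^j), giving [2, 1, 1]. So we have 1 block(s) of size 3, 1 block(s) of size 1 → block sizes [3, 1]

Assembling the blocks gives a Jordan form
J =
  [1, 0, 0, 0, 0]
  [0, 3, 1, 0, 0]
  [0, 0, 3, 1, 0]
  [0, 0, 0, 3, 0]
  [0, 0, 0, 0, 3]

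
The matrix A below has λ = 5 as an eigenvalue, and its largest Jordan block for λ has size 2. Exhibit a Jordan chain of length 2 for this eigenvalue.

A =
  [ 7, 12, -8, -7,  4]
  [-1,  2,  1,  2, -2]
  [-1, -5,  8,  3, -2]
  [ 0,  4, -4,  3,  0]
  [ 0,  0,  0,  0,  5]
A Jordan chain for λ = 5 of length 2:
v_1 = (2, -1, -1, 0, 0)ᵀ
v_2 = (1, 0, 0, 0, 0)ᵀ

Let N = A − (5)·I. We want v_2 with N^2 v_2 = 0 but N^1 v_2 ≠ 0; then v_{j-1} := N · v_j for j = 2, …, 2.

Pick v_2 = (1, 0, 0, 0, 0)ᵀ.
Then v_1 = N · v_2 = (2, -1, -1, 0, 0)ᵀ.

Sanity check: (A − (5)·I) v_1 = (0, 0, 0, 0, 0)ᵀ = 0. ✓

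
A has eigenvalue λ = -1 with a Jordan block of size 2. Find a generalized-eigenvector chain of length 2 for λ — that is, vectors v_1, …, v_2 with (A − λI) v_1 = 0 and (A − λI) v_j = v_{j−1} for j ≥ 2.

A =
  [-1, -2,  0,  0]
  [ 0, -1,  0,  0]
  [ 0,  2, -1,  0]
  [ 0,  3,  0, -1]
A Jordan chain for λ = -1 of length 2:
v_1 = (-2, 0, 2, 3)ᵀ
v_2 = (0, 1, 0, 0)ᵀ

Let N = A − (-1)·I. We want v_2 with N^2 v_2 = 0 but N^1 v_2 ≠ 0; then v_{j-1} := N · v_j for j = 2, …, 2.

Pick v_2 = (0, 1, 0, 0)ᵀ.
Then v_1 = N · v_2 = (-2, 0, 2, 3)ᵀ.

Sanity check: (A − (-1)·I) v_1 = (0, 0, 0, 0)ᵀ = 0. ✓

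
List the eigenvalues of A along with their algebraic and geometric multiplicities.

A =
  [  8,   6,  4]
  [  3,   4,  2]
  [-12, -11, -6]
λ = 2: alg = 3, geom = 1

Step 1 — factor the characteristic polynomial to read off the algebraic multiplicities:
  χ_A(x) = (x - 2)^3

Step 2 — compute geometric multiplicities via the rank-nullity identity g(λ) = n − rank(A − λI):
  rank(A − (2)·I) = 2, so dim ker(A − (2)·I) = n − 2 = 1

Summary:
  λ = 2: algebraic multiplicity = 3, geometric multiplicity = 1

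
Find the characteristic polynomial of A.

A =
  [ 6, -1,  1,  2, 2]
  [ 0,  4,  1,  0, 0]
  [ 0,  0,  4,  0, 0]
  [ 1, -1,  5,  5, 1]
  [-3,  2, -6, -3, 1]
x^5 - 20*x^4 + 160*x^3 - 640*x^2 + 1280*x - 1024

Expanding det(x·I − A) (e.g. by cofactor expansion or by noting that A is similar to its Jordan form J, which has the same characteristic polynomial as A) gives
  χ_A(x) = x^5 - 20*x^4 + 160*x^3 - 640*x^2 + 1280*x - 1024
which factors as (x - 4)^5. The eigenvalues (with algebraic multiplicities) are λ = 4 with multiplicity 5.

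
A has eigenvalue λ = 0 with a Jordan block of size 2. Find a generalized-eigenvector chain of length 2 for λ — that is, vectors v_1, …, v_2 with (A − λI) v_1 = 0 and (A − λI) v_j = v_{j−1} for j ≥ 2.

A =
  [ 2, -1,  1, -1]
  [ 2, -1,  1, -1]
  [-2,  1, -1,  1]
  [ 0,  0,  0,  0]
A Jordan chain for λ = 0 of length 2:
v_1 = (2, 2, -2, 0)ᵀ
v_2 = (1, 0, 0, 0)ᵀ

Let N = A − (0)·I. We want v_2 with N^2 v_2 = 0 but N^1 v_2 ≠ 0; then v_{j-1} := N · v_j for j = 2, …, 2.

Pick v_2 = (1, 0, 0, 0)ᵀ.
Then v_1 = N · v_2 = (2, 2, -2, 0)ᵀ.

Sanity check: (A − (0)·I) v_1 = (0, 0, 0, 0)ᵀ = 0. ✓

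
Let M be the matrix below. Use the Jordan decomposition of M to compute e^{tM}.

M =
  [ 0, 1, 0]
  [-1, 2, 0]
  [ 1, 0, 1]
e^{tM} =
  [-t*exp(t) + exp(t), t*exp(t), 0]
  [-t*exp(t), t*exp(t) + exp(t), 0]
  [-t^2*exp(t)/2 + t*exp(t), t^2*exp(t)/2, exp(t)]

Strategy: write M = P · J · P⁻¹ where J is a Jordan canonical form, so e^{tM} = P · e^{tJ} · P⁻¹, and e^{tJ} can be computed block-by-block.

M has Jordan form
J =
  [1, 1, 0]
  [0, 1, 1]
  [0, 0, 1]
(up to reordering of blocks).

Per-block formulas:
  For a 3×3 Jordan block J_3(1): exp(t · J_3(1)) = e^(1t)·(I + t·N + (t^2/2)·N^2), where N is the 3×3 nilpotent shift.

After assembling e^{tJ} and conjugating by P, we get:

e^{tM} =
  [-t*exp(t) + exp(t), t*exp(t), 0]
  [-t*exp(t), t*exp(t) + exp(t), 0]
  [-t^2*exp(t)/2 + t*exp(t), t^2*exp(t)/2, exp(t)]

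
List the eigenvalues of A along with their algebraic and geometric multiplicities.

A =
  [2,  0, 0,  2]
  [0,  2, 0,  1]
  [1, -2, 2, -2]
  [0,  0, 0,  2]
λ = 2: alg = 4, geom = 2

Step 1 — factor the characteristic polynomial to read off the algebraic multiplicities:
  χ_A(x) = (x - 2)^4

Step 2 — compute geometric multiplicities via the rank-nullity identity g(λ) = n − rank(A − λI):
  rank(A − (2)·I) = 2, so dim ker(A − (2)·I) = n − 2 = 2

Summary:
  λ = 2: algebraic multiplicity = 4, geometric multiplicity = 2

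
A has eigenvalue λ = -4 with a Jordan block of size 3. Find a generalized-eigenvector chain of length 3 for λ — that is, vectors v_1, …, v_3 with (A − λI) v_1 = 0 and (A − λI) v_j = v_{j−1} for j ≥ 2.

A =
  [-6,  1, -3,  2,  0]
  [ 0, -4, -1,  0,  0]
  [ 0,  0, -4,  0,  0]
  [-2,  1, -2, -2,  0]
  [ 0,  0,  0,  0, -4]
A Jordan chain for λ = -4 of length 3:
v_1 = (1, 0, 0, 1, 0)ᵀ
v_2 = (-3, -1, 0, -2, 0)ᵀ
v_3 = (0, 0, 1, 0, 0)ᵀ

Let N = A − (-4)·I. We want v_3 with N^3 v_3 = 0 but N^2 v_3 ≠ 0; then v_{j-1} := N · v_j for j = 3, …, 2.

Pick v_3 = (0, 0, 1, 0, 0)ᵀ.
Then v_2 = N · v_3 = (-3, -1, 0, -2, 0)ᵀ.
Then v_1 = N · v_2 = (1, 0, 0, 1, 0)ᵀ.

Sanity check: (A − (-4)·I) v_1 = (0, 0, 0, 0, 0)ᵀ = 0. ✓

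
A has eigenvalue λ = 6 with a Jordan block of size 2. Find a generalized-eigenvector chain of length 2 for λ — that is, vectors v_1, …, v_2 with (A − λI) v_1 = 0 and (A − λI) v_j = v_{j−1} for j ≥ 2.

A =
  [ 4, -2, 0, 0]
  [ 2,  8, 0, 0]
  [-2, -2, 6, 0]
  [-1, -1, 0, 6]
A Jordan chain for λ = 6 of length 2:
v_1 = (-2, 2, -2, -1)ᵀ
v_2 = (1, 0, 0, 0)ᵀ

Let N = A − (6)·I. We want v_2 with N^2 v_2 = 0 but N^1 v_2 ≠ 0; then v_{j-1} := N · v_j for j = 2, …, 2.

Pick v_2 = (1, 0, 0, 0)ᵀ.
Then v_1 = N · v_2 = (-2, 2, -2, -1)ᵀ.

Sanity check: (A − (6)·I) v_1 = (0, 0, 0, 0)ᵀ = 0. ✓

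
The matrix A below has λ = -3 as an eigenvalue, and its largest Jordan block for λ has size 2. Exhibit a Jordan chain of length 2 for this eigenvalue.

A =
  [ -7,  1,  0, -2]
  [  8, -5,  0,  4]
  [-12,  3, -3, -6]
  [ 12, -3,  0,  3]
A Jordan chain for λ = -3 of length 2:
v_1 = (-4, 8, -12, 12)ᵀ
v_2 = (1, 0, 0, 0)ᵀ

Let N = A − (-3)·I. We want v_2 with N^2 v_2 = 0 but N^1 v_2 ≠ 0; then v_{j-1} := N · v_j for j = 2, …, 2.

Pick v_2 = (1, 0, 0, 0)ᵀ.
Then v_1 = N · v_2 = (-4, 8, -12, 12)ᵀ.

Sanity check: (A − (-3)·I) v_1 = (0, 0, 0, 0)ᵀ = 0. ✓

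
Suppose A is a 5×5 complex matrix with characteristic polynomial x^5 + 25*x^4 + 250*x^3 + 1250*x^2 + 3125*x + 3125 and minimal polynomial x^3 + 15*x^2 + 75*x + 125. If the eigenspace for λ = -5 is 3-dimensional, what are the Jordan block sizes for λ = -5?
Block sizes for λ = -5: [3, 1, 1]

Step 1 — from the characteristic polynomial, algebraic multiplicity of λ = -5 is 5. From dim ker(A − (-5)·I) = 3, there are exactly 3 Jordan blocks for λ = -5.
Step 2 — from the minimal polynomial, the factor (x + 5)^3 tells us the largest block for λ = -5 has size 3.
Step 3 — with total size 5, 3 blocks, and largest block 3, the block sizes (in nonincreasing order) are [3, 1, 1].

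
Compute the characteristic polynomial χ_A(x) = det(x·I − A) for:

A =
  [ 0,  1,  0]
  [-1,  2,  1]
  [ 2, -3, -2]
x^3

Expanding det(x·I − A) (e.g. by cofactor expansion or by noting that A is similar to its Jordan form J, which has the same characteristic polynomial as A) gives
  χ_A(x) = x^3
which factors as x^3. The eigenvalues (with algebraic multiplicities) are λ = 0 with multiplicity 3.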